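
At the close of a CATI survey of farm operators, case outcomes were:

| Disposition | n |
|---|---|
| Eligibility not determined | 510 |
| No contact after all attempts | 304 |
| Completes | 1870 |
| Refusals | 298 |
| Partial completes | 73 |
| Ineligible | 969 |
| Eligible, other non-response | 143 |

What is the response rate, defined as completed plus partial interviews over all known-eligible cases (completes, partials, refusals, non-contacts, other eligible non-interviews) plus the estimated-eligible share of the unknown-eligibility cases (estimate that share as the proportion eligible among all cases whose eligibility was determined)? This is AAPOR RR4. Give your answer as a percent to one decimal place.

Top → 1870 + 73 = 1943
Eligible (known) → 1870 + 73 + 298 + 304 + 143 = 2688
e = 2688 / (2688 + 969) = 2688 / 3657 = 0.7350
e × U → 0.7350 × 510 = 374.85
Denom → 2688 + 374.85 = 3062.85
RR4 = 1943 / 3062.85 = 0.6344

63.4%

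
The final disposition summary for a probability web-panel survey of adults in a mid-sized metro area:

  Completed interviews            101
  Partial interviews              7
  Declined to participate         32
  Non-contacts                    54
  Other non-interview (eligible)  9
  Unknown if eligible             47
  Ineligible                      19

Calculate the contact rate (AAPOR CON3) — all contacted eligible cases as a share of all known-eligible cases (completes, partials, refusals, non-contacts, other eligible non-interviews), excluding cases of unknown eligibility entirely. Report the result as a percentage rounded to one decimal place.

73.4%

Top = 101 + 7 + 32 + 9 = 149
Denom = 101 + 7 + 32 + 54 + 9 = 203
CON3 = 149 / 203 = 0.7340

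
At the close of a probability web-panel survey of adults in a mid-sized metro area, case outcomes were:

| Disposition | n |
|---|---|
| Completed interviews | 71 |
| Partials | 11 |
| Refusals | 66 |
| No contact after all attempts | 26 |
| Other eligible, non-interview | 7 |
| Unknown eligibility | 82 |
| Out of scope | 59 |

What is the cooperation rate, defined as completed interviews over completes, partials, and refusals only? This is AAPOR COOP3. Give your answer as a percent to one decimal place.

Numerator → 71
Denominator → 71 + 11 + 66 = 148
COOP3 = 71 / 148 = 0.4797

48.0%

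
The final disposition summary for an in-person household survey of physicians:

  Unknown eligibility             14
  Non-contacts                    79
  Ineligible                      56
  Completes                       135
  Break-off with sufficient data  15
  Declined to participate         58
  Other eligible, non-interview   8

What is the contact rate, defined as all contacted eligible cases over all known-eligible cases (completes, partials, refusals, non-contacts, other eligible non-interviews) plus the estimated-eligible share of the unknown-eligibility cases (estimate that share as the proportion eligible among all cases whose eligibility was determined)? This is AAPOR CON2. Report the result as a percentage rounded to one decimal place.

70.4%

Top → 135 + 15 + 58 + 8 = 216
Eligible (known) → 135 + 15 + 58 + 79 + 8 = 295
e = 295 / (295 + 56) = 295 / 351 = 0.8405
Estimated eligible among unknowns → 0.8405 × 14 = 11.77
Denominator → 295 + 11.77 = 306.77
CON2 = 216 / 306.77 = 0.7041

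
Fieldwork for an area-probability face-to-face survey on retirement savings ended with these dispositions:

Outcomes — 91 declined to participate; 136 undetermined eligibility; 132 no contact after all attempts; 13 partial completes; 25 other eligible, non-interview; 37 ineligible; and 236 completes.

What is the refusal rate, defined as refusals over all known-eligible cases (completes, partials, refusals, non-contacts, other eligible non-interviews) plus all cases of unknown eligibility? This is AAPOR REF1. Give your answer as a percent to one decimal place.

Numerator → 91
Denominator → 236 + 13 + 91 + 132 + 25 + 136 = 633
REF1 = 91 / 633 = 0.1438

14.4%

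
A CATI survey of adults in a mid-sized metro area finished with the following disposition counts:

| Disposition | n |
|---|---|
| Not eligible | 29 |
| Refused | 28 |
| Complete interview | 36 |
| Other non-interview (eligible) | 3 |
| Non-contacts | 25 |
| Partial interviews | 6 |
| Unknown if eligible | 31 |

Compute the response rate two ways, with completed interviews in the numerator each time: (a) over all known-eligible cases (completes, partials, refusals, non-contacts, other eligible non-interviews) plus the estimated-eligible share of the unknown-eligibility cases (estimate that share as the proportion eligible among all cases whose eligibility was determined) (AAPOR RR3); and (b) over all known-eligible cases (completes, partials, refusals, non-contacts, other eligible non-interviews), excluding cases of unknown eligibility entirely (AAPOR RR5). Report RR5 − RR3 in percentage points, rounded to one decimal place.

Numerator: 36
Known eligible: 36 + 6 + 28 + 25 + 3 = 98
e = 98 / (98 + 29) = 98 / 127 = 0.7717
Eligible share of unknowns: 0.7717 × 31 = 23.92
Base: 98 + 23.92 = 121.92
RR3 = 36 / 121.92 = 0.2953
Base: 36 + 6 + 28 + 25 + 3 = 98
RR5 = 36 / 98 = 0.3673
Difference = 36.73 − 29.53 = 7.20 percentage points

7.2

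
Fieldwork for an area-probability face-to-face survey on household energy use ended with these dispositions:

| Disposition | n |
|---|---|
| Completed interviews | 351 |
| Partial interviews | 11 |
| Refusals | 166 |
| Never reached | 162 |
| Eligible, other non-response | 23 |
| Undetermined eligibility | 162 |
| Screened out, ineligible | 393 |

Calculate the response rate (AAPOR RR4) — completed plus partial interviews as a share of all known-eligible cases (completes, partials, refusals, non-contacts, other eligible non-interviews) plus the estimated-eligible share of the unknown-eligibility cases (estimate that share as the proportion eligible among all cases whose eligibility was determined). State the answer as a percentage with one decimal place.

Top: 351 + 11 = 362
Known eligible: 351 + 11 + 166 + 162 + 23 = 713
e = 713 / (713 + 393) = 713 / 1106 = 0.6447
Estimated eligible among unknowns: 0.6447 × 162 = 104.44
Base: 713 + 104.44 = 817.44
RR4 = 362 / 817.44 = 0.4428

44.3%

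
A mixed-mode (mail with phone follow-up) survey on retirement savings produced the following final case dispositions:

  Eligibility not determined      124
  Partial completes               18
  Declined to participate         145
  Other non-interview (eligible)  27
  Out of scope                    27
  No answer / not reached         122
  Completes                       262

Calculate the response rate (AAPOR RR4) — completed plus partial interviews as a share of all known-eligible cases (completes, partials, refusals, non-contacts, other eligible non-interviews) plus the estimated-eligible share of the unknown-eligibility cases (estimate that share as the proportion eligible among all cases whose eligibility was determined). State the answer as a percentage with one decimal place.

Num: 262 + 18 = 280
Known eligible: 262 + 18 + 145 + 122 + 27 = 574
e = 574 / (574 + 27) = 574 / 601 = 0.9551
Eligible share of unknowns: 0.9551 × 124 = 118.43
Denom: 574 + 118.43 = 692.43
RR4 = 280 / 692.43 = 0.4044

40.4%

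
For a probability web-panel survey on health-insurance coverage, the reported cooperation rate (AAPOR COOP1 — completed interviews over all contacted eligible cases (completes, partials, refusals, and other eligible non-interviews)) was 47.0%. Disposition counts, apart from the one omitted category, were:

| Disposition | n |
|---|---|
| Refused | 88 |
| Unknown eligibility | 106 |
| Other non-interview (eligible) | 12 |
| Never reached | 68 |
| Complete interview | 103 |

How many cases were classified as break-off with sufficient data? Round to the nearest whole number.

16

COOP1 = 103 / D = 0.470
D = 103 / 0.470 = 219.1
Remaining denominator categories sum to 203
break-off with sufficient data = 219.1 − 203 ≈ 16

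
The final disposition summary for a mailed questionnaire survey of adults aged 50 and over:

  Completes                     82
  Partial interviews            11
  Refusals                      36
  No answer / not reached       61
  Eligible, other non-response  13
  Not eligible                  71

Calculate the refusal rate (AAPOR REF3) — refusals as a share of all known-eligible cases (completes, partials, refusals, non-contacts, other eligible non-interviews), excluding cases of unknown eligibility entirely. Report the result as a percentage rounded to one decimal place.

Numerator: 36
Denominator: 82 + 11 + 36 + 61 + 13 = 203
REF3 = 36 / 203 = 0.1773

17.7%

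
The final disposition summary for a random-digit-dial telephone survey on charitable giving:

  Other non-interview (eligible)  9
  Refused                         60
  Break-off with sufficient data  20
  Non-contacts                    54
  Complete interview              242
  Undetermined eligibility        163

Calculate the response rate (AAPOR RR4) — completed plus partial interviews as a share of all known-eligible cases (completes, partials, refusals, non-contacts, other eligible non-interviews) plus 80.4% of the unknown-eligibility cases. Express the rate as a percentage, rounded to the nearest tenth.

50.8%

Numerator = 242 + 20 = 262
Determined eligible = 242 + 20 + 60 + 54 + 9 = 385
Estimated eligible among unknowns = 0.8040 × 163 = 131.05
Denominator = 385 + 131.05 = 516.05
RR4 = 262 / 516.05 = 0.5077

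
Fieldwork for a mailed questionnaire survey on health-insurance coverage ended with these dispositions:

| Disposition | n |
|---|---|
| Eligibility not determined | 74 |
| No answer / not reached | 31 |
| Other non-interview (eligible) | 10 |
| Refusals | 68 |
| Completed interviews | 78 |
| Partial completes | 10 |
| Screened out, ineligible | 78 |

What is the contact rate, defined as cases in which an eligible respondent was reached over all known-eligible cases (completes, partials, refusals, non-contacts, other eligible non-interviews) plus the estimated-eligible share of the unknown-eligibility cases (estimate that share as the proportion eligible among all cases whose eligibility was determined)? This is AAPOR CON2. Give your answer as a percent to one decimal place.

66.4%

Top → 78 + 10 + 68 + 10 = 166
Eligible (known) → 78 + 10 + 68 + 31 + 10 = 197
e = 197 / (197 + 78) = 197 / 275 = 0.7164
Estimated eligible among unknowns → 0.7164 × 74 = 53.01
Base → 197 + 53.01 = 250.01
CON2 = 166 / 250.01 = 0.6640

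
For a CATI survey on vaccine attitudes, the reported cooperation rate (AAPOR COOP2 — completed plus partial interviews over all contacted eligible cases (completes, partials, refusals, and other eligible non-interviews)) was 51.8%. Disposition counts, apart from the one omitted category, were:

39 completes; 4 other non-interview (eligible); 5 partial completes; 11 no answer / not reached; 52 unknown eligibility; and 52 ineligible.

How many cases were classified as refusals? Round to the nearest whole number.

37

Num: 39 + 5 = 44
COOP2 = 44 / D = 0.518
D = 44 / 0.518 = 84.9
Rest of base = 48
refusals = 84.9 − 48 ≈ 37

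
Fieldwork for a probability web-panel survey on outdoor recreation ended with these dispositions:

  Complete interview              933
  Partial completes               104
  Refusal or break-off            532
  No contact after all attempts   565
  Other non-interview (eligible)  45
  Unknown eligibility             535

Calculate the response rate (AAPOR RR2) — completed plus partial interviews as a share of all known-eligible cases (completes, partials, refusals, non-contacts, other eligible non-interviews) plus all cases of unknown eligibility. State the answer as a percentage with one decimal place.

Numerator → 933 + 104 = 1037
Denom → 933 + 104 + 532 + 565 + 45 + 535 = 2714
RR2 = 1037 / 2714 = 0.3821

38.2%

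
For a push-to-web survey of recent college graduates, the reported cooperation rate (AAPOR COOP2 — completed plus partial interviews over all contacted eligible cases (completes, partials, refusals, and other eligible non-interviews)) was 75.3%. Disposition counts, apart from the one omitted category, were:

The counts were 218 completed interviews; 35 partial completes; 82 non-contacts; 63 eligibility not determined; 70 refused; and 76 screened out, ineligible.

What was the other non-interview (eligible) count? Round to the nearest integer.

13

Numerator = 218 + 35 = 253
COOP2 = 253 / D = 0.753
D = 253 / 0.753 = 336.0
Other denominator terms total 323
other non-interview (eligible) = 336.0 − 323 ≈ 13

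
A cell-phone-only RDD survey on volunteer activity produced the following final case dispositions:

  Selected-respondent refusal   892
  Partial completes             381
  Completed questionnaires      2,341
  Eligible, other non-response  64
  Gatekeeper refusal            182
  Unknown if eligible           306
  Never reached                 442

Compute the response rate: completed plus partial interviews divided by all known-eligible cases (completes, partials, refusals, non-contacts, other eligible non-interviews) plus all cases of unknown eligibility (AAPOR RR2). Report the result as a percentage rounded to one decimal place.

59.1%

Refused = 182 + 892 = 1074
Num = 2341 + 381 = 2722
Denominator = 2341 + 381 + 1074 + 442 + 64 + 306 = 4608
RR2 = 2722 / 4608 = 0.5907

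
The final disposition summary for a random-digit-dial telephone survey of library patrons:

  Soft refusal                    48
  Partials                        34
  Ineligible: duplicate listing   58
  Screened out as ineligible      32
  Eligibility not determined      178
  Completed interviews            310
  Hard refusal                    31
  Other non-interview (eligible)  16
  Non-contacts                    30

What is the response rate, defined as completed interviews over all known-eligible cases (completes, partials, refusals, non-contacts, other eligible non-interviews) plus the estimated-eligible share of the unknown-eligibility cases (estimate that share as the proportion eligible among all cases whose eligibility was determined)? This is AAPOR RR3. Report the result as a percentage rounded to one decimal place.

50.1%

Refused = 31 + 48 = 79
Not eligible = 32 + 58 = 90
Top = 310
Determined eligible = 310 + 34 + 79 + 30 + 16 = 469
e = 469 / (469 + 90) = 469 / 559 = 0.8390
Estimated eligible among unknowns = 0.8390 × 178 = 149.34
Base = 469 + 149.34 = 618.34
RR3 = 310 / 618.34 = 0.5013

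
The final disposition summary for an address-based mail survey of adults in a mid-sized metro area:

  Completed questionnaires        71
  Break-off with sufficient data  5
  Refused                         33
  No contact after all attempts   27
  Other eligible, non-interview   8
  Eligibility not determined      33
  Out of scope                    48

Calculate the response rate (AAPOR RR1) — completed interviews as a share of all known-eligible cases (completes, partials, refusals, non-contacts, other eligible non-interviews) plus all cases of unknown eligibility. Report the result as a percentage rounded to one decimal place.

40.1%

Numerator → 71
Denominator → 71 + 5 + 33 + 27 + 8 + 33 = 177
RR1 = 71 / 177 = 0.4011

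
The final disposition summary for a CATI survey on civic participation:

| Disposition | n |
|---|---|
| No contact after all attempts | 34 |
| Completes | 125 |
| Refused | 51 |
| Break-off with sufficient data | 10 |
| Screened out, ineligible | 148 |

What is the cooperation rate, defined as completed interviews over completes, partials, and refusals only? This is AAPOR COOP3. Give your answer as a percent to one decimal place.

Num: 125
Base: 125 + 10 + 51 = 186
COOP3 = 125 / 186 = 0.6720

67.2%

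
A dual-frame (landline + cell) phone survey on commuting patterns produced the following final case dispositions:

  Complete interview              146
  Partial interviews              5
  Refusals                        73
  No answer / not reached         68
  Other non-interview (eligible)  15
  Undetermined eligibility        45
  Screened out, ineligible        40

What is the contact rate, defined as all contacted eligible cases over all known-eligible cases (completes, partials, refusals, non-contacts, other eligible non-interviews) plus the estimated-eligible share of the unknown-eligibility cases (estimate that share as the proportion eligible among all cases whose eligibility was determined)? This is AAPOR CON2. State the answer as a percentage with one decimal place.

Num = 146 + 5 + 73 + 15 = 239
Determined eligible = 146 + 5 + 73 + 68 + 15 = 307
e = 307 / (307 + 40) = 307 / 347 = 0.8847
Eligible share of unknowns = 0.8847 × 45 = 39.81
Denom = 307 + 39.81 = 346.81
CON2 = 239 / 346.81 = 0.6891

68.9%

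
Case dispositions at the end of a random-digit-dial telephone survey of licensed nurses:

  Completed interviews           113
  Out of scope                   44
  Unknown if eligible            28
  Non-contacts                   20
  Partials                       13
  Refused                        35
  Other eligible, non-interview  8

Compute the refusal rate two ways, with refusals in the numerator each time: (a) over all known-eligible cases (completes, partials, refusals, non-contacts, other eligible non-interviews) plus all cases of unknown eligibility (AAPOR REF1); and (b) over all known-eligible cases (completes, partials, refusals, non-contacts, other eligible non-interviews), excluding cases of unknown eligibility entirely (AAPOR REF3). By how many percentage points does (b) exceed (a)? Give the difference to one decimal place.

Num: 35
Denom: 113 + 13 + 35 + 20 + 8 + 28 = 217
REF1 = 35 / 217 = 0.1613
Denom: 113 + 13 + 35 + 20 + 8 = 189
REF3 = 35 / 189 = 0.1852
Difference = 18.52 − 16.13 = 2.39 percentage points

2.4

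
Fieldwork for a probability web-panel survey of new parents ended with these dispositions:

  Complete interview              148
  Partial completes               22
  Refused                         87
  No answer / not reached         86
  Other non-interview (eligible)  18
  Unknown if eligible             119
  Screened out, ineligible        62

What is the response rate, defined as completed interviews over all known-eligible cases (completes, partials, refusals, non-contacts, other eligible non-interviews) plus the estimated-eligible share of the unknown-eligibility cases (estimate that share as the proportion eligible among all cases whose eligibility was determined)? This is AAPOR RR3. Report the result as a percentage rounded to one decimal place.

Numerator → 148
Eligible (known) → 148 + 22 + 87 + 86 + 18 = 361
e = 361 / (361 + 62) = 361 / 423 = 0.8534
Estimated eligible among unknowns → 0.8534 × 119 = 101.55
Denominator → 361 + 101.55 = 462.55
RR3 = 148 / 462.55 = 0.3200

32.0%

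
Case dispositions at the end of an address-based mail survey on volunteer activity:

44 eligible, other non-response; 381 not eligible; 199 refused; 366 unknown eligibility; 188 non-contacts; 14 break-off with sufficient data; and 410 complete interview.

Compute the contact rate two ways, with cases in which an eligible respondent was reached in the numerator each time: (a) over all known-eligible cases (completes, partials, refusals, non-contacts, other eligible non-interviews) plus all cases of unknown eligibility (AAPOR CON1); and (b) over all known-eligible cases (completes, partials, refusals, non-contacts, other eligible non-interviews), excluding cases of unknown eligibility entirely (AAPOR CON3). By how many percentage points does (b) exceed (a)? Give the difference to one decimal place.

23.4

Num → 410 + 14 + 199 + 44 = 667
Base → 410 + 14 + 199 + 188 + 44 + 366 = 1221
CON1 = 667 / 1221 = 0.5463
Base → 410 + 14 + 199 + 188 + 44 = 855
CON3 = 667 / 855 = 0.7801
Difference = 78.01 − 54.63 = 23.38 percentage points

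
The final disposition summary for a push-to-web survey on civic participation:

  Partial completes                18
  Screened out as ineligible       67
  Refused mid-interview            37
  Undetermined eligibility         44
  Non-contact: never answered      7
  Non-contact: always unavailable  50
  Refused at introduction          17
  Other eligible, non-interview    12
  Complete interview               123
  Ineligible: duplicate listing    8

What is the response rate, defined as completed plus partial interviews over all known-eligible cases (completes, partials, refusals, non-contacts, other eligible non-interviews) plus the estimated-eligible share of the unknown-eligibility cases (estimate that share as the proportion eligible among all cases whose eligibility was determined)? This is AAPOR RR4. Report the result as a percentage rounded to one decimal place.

Refusals = 17 + 37 = 54
No contact after all attempts = 7 + 50 = 57
Not eligible = 67 + 8 = 75
Numerator: 123 + 18 = 141
Known eligible: 123 + 18 + 54 + 57 + 12 = 264
e = 264 / (264 + 75) = 264 / 339 = 0.7788
e × U: 0.7788 × 44 = 34.27
Denominator: 264 + 34.27 = 298.27
RR4 = 141 / 298.27 = 0.4727

47.3%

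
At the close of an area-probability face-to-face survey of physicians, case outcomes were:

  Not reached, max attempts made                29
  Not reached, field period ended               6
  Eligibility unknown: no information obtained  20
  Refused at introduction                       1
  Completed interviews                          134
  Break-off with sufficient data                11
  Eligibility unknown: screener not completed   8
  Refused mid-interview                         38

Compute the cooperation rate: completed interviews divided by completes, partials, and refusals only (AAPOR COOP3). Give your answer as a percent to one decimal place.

72.8%

Refusal or break-off = 1 + 38 = 39
Non-contacts = 6 + 29 = 35
Undetermined eligibility = 8 + 20 = 28
Top: 134
Base: 134 + 11 + 39 = 184
COOP3 = 134 / 184 = 0.7283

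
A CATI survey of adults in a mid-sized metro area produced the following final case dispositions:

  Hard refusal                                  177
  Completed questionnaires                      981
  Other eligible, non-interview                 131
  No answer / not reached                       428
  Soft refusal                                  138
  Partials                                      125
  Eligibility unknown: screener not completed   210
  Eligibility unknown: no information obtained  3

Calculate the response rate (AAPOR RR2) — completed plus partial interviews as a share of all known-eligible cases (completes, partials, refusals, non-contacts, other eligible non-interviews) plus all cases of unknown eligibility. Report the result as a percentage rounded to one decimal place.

Declined to participate = 177 + 138 = 315
Unknown if eligible = 210 + 3 = 213
Num: 981 + 125 = 1106
Denominator: 981 + 125 + 315 + 428 + 131 + 213 = 2193
RR2 = 1106 / 2193 = 0.5043

50.4%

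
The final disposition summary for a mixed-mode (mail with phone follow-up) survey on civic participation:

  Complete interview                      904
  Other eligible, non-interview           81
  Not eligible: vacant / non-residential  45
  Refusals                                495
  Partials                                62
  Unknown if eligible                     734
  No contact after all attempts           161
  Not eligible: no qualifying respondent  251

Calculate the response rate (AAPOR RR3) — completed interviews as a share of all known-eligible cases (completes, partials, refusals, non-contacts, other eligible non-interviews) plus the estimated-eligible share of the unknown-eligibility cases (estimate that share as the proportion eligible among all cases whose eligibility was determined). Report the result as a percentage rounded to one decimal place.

38.8%

Screened out, ineligible = 251 + 45 = 296
Numerator: 904
Eligible (known): 904 + 62 + 495 + 161 + 81 = 1703
e = 1703 / (1703 + 296) = 1703 / 1999 = 0.8519
e × U: 0.8519 × 734 = 625.29
Base: 1703 + 625.29 = 2328.29
RR3 = 904 / 2328.29 = 0.3883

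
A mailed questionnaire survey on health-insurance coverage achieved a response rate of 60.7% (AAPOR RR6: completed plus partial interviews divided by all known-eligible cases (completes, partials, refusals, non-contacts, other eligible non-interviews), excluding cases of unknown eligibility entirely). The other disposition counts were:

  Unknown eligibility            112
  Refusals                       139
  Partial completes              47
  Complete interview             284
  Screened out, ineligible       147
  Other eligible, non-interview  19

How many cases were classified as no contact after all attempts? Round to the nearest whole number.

56

Top: 284 + 47 = 331
RR6 = 331 / D = 0.607
D = 331 / 0.607 = 545.3
Remaining denominator categories sum to 489
no contact after all attempts = 545.3 − 489 ≈ 56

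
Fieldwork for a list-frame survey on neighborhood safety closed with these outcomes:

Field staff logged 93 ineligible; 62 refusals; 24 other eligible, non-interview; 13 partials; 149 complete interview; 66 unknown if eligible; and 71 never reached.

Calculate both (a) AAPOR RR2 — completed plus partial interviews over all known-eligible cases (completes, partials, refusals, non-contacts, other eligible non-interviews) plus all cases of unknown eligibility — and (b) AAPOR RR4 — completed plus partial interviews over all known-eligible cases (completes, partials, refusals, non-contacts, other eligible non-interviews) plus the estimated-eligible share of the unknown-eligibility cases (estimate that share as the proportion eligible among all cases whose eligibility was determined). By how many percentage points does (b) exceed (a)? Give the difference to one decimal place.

1.7

Numerator → 149 + 13 = 162
Base → 149 + 13 + 62 + 71 + 24 + 66 = 385
RR2 = 162 / 385 = 0.4208
Known eligible → 149 + 13 + 62 + 71 + 24 = 319
e = 319 / (319 + 93) = 319 / 412 = 0.7743
Estimated eligible among unknowns → 0.7743 × 66 = 51.10
Base → 319 + 51.10 = 370.10
RR4 = 162 / 370.10 = 0.4377
Difference = 43.77 − 42.08 = 1.69 percentage points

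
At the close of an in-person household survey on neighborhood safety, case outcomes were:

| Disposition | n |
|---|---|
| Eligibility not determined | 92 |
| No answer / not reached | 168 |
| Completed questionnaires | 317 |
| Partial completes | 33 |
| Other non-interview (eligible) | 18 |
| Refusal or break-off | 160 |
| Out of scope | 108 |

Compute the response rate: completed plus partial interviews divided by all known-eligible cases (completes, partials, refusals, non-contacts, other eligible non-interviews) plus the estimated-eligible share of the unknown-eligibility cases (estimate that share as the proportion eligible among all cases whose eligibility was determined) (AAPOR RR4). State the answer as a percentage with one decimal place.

Num: 317 + 33 = 350
Known eligible: 317 + 33 + 160 + 168 + 18 = 696
e = 696 / (696 + 108) = 696 / 804 = 0.8657
Estimated eligible among unknowns: 0.8657 × 92 = 79.64
Denom: 696 + 79.64 = 775.64
RR4 = 350 / 775.64 = 0.4512

45.1%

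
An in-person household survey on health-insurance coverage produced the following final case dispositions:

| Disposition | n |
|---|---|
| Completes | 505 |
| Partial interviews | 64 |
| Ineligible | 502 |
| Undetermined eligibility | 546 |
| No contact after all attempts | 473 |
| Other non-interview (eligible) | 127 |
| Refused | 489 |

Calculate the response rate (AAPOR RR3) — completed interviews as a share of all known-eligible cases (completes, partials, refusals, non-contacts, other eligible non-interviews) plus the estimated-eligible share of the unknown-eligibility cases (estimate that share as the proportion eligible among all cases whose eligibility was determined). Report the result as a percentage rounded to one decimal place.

Top → 505
Eligible (known) → 505 + 64 + 489 + 473 + 127 = 1658
e = 1658 / (1658 + 502) = 1658 / 2160 = 0.7676
e × U → 0.7676 × 546 = 419.11
Denominator → 1658 + 419.11 = 2077.11
RR3 = 505 / 2077.11 = 0.2431

24.3%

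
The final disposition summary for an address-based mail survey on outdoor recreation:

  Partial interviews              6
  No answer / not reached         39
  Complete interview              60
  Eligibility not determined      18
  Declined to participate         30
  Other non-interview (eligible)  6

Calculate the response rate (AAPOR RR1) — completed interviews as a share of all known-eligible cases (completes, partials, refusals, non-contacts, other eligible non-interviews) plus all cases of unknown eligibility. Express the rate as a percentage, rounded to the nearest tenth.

37.7%

Numerator: 60
Base: 60 + 6 + 30 + 39 + 6 + 18 = 159
RR1 = 60 / 159 = 0.3774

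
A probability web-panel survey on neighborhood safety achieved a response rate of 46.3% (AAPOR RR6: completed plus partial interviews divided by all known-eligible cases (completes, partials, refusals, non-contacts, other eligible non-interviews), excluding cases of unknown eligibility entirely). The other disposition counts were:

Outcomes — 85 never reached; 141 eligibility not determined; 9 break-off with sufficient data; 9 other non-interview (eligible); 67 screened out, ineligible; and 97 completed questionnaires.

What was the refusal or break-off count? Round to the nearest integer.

Num → 97 + 9 = 106
RR6 = 106 / D = 0.463
D = 106 / 0.463 = 228.9
Remaining denominator categories sum to 200
refusal or break-off = 228.9 − 200 ≈ 29

29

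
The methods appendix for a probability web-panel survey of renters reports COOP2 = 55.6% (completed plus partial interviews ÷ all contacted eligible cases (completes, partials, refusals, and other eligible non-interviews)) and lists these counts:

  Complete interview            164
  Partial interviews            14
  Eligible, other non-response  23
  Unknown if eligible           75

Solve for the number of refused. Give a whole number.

119

Numerator: 164 + 14 = 178
COOP2 = 178 / D = 0.556
D = 178 / 0.556 = 320.1
Rest of base = 201
refused = 320.1 − 201 ≈ 119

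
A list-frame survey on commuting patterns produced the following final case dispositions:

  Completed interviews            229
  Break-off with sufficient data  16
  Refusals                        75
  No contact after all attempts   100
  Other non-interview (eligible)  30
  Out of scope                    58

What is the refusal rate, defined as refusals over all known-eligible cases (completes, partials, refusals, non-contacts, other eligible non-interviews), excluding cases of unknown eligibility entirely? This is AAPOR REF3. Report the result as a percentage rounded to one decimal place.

16.7%

Top = 75
Denom = 229 + 16 + 75 + 100 + 30 = 450
REF3 = 75 / 450 = 0.1667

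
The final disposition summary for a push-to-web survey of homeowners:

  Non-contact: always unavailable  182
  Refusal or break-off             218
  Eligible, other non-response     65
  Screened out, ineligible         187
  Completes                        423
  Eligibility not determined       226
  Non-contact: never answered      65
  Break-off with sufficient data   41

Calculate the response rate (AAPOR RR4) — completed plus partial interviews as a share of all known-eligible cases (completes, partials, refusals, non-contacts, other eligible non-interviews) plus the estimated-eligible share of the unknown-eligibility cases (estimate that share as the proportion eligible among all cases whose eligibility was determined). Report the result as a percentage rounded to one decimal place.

No contact after all attempts = 65 + 182 = 247
Numerator: 423 + 41 = 464
Eligible (known): 423 + 41 + 218 + 247 + 65 = 994
e = 994 / (994 + 187) = 994 / 1181 = 0.8417
e × U: 0.8417 × 226 = 190.22
Denom: 994 + 190.22 = 1184.22
RR4 = 464 / 1184.22 = 0.3918

39.2%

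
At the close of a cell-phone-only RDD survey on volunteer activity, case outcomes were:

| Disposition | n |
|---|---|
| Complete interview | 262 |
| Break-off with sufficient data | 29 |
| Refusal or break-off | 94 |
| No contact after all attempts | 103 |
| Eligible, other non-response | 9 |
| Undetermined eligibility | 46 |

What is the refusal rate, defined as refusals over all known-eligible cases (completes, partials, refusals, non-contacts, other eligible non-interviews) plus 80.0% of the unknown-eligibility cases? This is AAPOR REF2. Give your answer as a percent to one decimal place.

Numerator → 94
Determined eligible → 262 + 29 + 94 + 103 + 9 = 497
Estimated eligible among unknowns → 0.8000 × 46 = 36.80
Denom → 497 + 36.80 = 533.80
REF2 = 94 / 533.80 = 0.1761

17.6%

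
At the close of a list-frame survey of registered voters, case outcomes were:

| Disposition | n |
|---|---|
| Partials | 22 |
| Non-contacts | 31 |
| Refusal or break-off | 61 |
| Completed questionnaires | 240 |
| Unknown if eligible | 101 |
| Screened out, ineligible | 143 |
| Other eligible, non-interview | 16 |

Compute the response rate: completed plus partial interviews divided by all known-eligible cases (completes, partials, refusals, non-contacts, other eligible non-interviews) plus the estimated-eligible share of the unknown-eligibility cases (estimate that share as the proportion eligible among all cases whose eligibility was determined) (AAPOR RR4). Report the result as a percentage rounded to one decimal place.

59.2%

Num = 240 + 22 = 262
Known eligible = 240 + 22 + 61 + 31 + 16 = 370
e = 370 / (370 + 143) = 370 / 513 = 0.7212
Estimated eligible among unknowns = 0.7212 × 101 = 72.84
Base = 370 + 72.84 = 442.84
RR4 = 262 / 442.84 = 0.5916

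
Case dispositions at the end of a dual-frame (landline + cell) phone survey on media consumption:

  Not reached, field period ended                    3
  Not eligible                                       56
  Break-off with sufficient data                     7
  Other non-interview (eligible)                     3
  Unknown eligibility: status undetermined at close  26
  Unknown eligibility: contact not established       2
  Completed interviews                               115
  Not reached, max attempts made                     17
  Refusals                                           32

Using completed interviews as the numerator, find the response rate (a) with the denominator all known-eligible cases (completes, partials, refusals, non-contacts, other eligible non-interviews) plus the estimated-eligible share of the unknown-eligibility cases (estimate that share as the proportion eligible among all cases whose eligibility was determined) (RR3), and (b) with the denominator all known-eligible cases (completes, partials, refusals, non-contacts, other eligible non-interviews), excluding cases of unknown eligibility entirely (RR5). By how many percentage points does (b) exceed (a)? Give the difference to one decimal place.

No contact after all attempts = 3 + 17 = 20
Unknown if eligible = 2 + 26 = 28
Top = 115
Eligible (known) = 115 + 7 + 32 + 20 + 3 = 177
e = 177 / (177 + 56) = 177 / 233 = 0.7597
Estimated eligible among unknowns = 0.7597 × 28 = 21.27
Base = 177 + 21.27 = 198.27
RR3 = 115 / 198.27 = 0.5800
Base = 115 + 7 + 32 + 20 + 3 = 177
RR5 = 115 / 177 = 0.6497
Difference = 64.97 − 58.00 = 6.97 percentage points

7.0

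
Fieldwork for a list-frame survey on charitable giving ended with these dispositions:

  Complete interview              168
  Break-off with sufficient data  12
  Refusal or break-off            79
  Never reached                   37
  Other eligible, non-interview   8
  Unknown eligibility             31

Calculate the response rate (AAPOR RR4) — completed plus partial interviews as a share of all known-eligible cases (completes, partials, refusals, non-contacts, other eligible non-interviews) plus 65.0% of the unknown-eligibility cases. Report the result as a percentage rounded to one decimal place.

55.5%

Numerator → 168 + 12 = 180
Eligible (known) → 168 + 12 + 79 + 37 + 8 = 304
e × U → 0.6500 × 31 = 20.15
Denom → 304 + 20.15 = 324.15
RR4 = 180 / 324.15 = 0.5553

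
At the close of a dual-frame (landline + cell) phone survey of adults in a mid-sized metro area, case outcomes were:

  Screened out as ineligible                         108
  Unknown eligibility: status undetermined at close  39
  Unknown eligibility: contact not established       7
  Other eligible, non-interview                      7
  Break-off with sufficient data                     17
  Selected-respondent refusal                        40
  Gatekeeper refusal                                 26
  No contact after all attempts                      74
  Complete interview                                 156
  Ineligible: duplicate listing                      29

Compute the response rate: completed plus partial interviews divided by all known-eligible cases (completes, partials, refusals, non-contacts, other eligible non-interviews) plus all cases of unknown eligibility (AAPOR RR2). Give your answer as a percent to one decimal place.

47.3%

Refused = 26 + 40 = 66
Unknown eligibility = 7 + 39 = 46
Screened out, ineligible = 108 + 29 = 137
Numerator = 156 + 17 = 173
Base = 156 + 17 + 66 + 74 + 7 + 46 = 366
RR2 = 173 / 366 = 0.4727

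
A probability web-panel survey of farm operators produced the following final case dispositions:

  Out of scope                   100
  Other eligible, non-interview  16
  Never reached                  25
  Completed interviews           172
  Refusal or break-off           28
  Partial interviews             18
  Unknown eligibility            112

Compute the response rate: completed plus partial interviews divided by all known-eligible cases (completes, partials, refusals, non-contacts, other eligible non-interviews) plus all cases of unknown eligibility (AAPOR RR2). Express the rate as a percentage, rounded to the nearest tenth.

51.2%

Num → 172 + 18 = 190
Denominator → 172 + 18 + 28 + 25 + 16 + 112 = 371
RR2 = 190 / 371 = 0.5121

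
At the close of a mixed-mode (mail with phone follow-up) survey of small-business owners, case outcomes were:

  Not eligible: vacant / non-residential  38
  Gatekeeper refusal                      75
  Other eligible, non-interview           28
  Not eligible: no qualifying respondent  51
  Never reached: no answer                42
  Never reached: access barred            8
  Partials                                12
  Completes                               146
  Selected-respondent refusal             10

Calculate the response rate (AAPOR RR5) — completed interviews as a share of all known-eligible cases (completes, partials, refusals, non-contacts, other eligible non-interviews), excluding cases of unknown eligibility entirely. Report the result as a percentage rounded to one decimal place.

45.5%

Declined to participate = 75 + 10 = 85
Never reached = 42 + 8 = 50
Out of scope = 51 + 38 = 89
Top = 146
Denom = 146 + 12 + 85 + 50 + 28 = 321
RR5 = 146 / 321 = 0.4548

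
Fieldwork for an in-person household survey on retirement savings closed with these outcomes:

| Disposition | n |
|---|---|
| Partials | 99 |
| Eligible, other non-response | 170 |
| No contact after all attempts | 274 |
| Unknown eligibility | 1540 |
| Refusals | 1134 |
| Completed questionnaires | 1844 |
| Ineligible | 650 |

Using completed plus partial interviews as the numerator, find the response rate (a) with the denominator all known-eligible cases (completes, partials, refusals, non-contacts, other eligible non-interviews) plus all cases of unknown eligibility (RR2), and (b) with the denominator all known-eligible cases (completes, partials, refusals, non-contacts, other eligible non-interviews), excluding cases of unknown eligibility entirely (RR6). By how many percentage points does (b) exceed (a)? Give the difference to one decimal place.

16.8

Numerator = 1844 + 99 = 1943
Denom = 1844 + 99 + 1134 + 274 + 170 + 1540 = 5061
RR2 = 1943 / 5061 = 0.3839
Denom = 1844 + 99 + 1134 + 274 + 170 = 3521
RR6 = 1943 / 3521 = 0.5518
Difference = 55.18 − 38.39 = 16.79 percentage points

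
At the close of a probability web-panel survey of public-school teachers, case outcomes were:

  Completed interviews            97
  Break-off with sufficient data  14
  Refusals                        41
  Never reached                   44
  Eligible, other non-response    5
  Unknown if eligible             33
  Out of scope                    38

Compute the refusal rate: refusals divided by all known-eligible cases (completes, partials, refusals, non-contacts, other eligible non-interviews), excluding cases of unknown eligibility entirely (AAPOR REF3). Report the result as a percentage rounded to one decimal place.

Num = 41
Denom = 97 + 14 + 41 + 44 + 5 = 201
REF3 = 41 / 201 = 0.2040

20.4%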